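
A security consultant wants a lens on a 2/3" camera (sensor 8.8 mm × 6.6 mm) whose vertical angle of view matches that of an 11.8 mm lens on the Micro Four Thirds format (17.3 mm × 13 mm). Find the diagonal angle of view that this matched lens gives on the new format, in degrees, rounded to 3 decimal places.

Equal vertical AOV ⇒ f₂ = f₁ · 6.6/13 = 11.8 × 0.50769 ≈ 5.9908 mm.
Sensor diagonal = √(8.8² + 6.6²) = √121.0000 ≈ 11.0000 mm.
Diagonal AOV on the new format = 2·arctan(11.0000 / (2 × 5.9908)) = 2·arctan(0.91808) ≈ 85.1088°.

85.109°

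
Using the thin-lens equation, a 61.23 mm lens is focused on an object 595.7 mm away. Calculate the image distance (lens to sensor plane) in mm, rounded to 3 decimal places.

68.245 mm

1/dᵢ = 1/f − 1/dₒ = 1/61.23 − 1/595.7 = 0.0146532 mm⁻¹.
dᵢ = 1/0.0146532 ≈ 68.2446 mm.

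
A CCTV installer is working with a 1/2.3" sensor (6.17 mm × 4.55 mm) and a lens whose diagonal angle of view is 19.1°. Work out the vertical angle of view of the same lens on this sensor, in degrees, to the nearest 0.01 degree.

Sensor diagonal = √(6.17² + 4.55²) = √58.7714 ≈ 7.6663 mm.
From the diagonal AOV: f = 7.6663 / (2·tan(9.55°)) = 7.6663 / 0.33648 ≈ 22.7837 mm.
Vertical AOV = 2·arctan(4.55 / (2 × 22.7837)) = 2·arctan(0.09985) ≈ 11.4044°.

11.40°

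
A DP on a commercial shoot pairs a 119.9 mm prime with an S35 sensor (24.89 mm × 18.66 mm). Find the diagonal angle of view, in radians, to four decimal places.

Sensor diagonal = √(24.89² + 18.66²) = √967.7077 ≈ 31.1080 mm.
Angle of view α = 2·arctan(d/2f) with d = 31.1080 mm and f = 119.9 mm.
d/2f = 0.12972; arctan(0.12972) ≈ 0.1290 rad, so α ≈ 0.2580 rad.

0.2580 rad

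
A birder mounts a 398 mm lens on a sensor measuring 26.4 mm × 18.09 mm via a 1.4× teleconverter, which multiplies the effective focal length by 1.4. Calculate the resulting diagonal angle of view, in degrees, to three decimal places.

3.290°

Effective focal length f = 398 × 1.4 = 557.2 mm.
Sensor diagonal = √(26.4² + 18.09²) = √1024.2081 ≈ 32.0033 mm.
α = 2·arctan(32.003 / (2 × 557.2)) = 2·arctan(0.02872) ≈ 3.2899°.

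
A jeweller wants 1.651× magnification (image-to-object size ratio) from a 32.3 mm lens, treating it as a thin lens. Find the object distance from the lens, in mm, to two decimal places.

With m = dᵢ/dₒ and 1/f = 1/dₒ + 1/dᵢ, substituting dᵢ = m·dₒ gives 1/f = (1 + 1/m)/dₒ, hence dₒ = f·(1 + 1/m).
dₒ = 32.3 × (1 + 1/1.651) = 32.3 × 1.60569 ≈ 51.864 mm.

51.86 mm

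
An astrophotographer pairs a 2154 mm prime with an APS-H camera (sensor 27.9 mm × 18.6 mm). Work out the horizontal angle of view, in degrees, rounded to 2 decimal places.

Angle of view α = 2·arctan(w/2f) with w = 27.9 mm and f = 2154 mm.
w/2f = 0.00648; arctan(0.00648) ≈ 0.3711°, so α ≈ 0.7421°.

0.74°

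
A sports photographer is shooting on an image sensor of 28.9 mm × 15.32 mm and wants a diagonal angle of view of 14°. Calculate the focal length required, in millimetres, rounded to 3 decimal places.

Sensor diagonal = √(28.9² + 15.32²) = √1069.9124 ≈ 32.7095 mm.
From α = 2·arctan(d/2f) we get f = d / (2·tan(α/2)).
With d = 32.7095 mm and α/2 = 7°, tan(α/2) ≈ 0.12278, so f ≈ 32.7095 / 0.24557 ≈ 133.1988 mm.

133.199 mm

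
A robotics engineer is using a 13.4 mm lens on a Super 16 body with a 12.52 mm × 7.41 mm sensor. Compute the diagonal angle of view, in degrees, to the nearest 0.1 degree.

Sensor diagonal = √(12.52² + 7.41²) = √211.6585 ≈ 14.5485 mm.
Angle of view α = 2·arctan(d/2f) with d = 14.5485 mm and f = 13.4 mm.
d/2f = 0.54285; arctan(0.54285) ≈ 28.4955°, so α ≈ 56.9910°.

57.0°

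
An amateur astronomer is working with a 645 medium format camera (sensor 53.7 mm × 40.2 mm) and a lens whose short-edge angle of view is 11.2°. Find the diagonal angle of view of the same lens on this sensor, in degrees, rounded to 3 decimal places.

18.584°

From the short-edge AOV: f = 40.2 / (2·tan(5.6°)) = 40.2 / 0.19610 ≈ 204.9957 mm.
Sensor diagonal = √(53.7² + 40.2²) = √4499.7300 ≈ 67.0800 mm.
Diagonal AOV = 2·arctan(67.0800 / (2 × 204.9957)) = 2·arctan(0.16361) ≈ 18.5840°.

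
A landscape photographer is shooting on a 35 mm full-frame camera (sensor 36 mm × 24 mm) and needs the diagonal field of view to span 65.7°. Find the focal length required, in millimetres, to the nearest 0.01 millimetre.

Sensor diagonal = √(36² + 24²) = √1872.0000 ≈ 43.2666 mm.
From α = 2·arctan(d/2f) we get f = d / (2·tan(α/2)).
With d = 43.2666 mm and α/2 = 32.85°, tan(α/2) ≈ 0.64569, so f ≈ 43.2666 / 1.29138 ≈ 33.5041 mm.

33.50 mm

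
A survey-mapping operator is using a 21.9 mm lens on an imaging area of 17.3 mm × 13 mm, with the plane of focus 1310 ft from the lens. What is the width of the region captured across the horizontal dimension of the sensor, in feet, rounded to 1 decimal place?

dₒ: 1310 ft × 304.8 mm/ft = 399287.99 mm.
Similar triangles through the lens centre give W/dₒ = w/dᵢ; with 1/f = 1/dₒ + 1/dᵢ this gives W = w·(dₒ − f)/f.
W = 17.3 mm × (399288 − 21.9) / 21.9 = 17.3 × 18231.3282 ≈ 315401.978 mm = 315401.978/304.8 ft = 1034.78 ft.

1034.8 ft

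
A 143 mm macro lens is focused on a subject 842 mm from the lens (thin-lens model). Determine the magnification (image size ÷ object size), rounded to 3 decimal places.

Thin lens: 1/f = 1/dₒ + 1/dᵢ → 1/dᵢ = 1/143 − 1/842 = 0.0058054 mm⁻¹, so dᵢ ≈ 172.2546 mm.
Magnification m = dᵢ/dₒ = 172.2546/842 ≈ 0.20458.

0.205×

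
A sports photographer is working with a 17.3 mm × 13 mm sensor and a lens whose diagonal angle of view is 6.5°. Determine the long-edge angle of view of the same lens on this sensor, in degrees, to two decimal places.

Sensor diagonal = √(17.3² + 13²) = √468.2900 ≈ 21.6400 mm.
From the diagonal AOV: f = 21.6400 / (2·tan(3.25°)) = 21.6400 / 0.11357 ≈ 190.5463 mm.
Long-edge AOV = 2·arctan(17.3 / (2 × 190.5463)) = 2·arctan(0.04540) ≈ 5.1984°.

5.20°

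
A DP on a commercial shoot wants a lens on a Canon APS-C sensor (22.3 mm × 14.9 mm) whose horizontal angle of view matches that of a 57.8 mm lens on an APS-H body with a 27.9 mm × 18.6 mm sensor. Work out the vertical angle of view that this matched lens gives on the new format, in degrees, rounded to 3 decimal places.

Equal horizontal AOV ⇒ f₂ = f₁ · 22.3/27.9 = 57.8 × 0.79928 ≈ 46.1986 mm.
Vertical AOV on the new format = 2·arctan(14.9 / (2 × 46.1986)) = 2·arctan(0.16126) ≈ 18.3214°.

18.321°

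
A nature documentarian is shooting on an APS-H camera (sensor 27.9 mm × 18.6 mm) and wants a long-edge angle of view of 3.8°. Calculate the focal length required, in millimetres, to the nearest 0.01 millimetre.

420.52 mm

From α = 2·arctan(w/2f) we get f = w / (2·tan(α/2)).
With w = 27.9 mm and α/2 = 1.9°, tan(α/2) ≈ 0.03317, so f ≈ 27.9 / 0.06635 ≈ 420.5174 mm.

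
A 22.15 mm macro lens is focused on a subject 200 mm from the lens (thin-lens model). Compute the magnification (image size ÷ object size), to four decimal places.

Thin lens: 1/f = 1/dₒ + 1/dᵢ → 1/dᵢ = 1/22.15 − 1/200 = 0.0401467 mm⁻¹, so dᵢ ≈ 24.9086 mm.
Magnification m = dᵢ/dₒ = 24.9086/200 ≈ 0.12454.

0.1245×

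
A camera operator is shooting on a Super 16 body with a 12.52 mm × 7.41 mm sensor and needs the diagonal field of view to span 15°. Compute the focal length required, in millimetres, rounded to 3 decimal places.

Sensor diagonal = √(12.52² + 7.41²) = √211.6585 ≈ 14.5485 mm.
From α = 2·arctan(d/2f) we get f = d / (2·tan(α/2)).
With d = 14.5485 mm and α/2 = 7.5°, tan(α/2) ≈ 0.13165, so f ≈ 14.5485 / 0.26330 ≈ 55.2534 mm.

55.253 mm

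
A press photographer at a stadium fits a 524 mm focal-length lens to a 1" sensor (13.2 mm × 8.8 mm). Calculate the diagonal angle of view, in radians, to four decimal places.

0.0303 rad

Sensor diagonal = √(13.2² + 8.8²) = √251.6800 ≈ 15.8644 mm.
Angle of view α = 2·arctan(d/2f) with d = 15.8644 mm and f = 524 mm.
d/2f = 0.01514; arctan(0.01514) ≈ 0.0151 rad, so α ≈ 0.0303 rad.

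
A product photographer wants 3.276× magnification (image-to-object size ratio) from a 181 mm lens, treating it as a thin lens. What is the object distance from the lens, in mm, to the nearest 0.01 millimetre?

With m = dᵢ/dₒ and 1/f = 1/dₒ + 1/dᵢ, substituting dᵢ = m·dₒ gives 1/f = (1 + 1/m)/dₒ, hence dₒ = f·(1 + 1/m).
dₒ = 181 × (1 + 1/3.276) = 181 × 1.30525 ≈ 236.250 mm.

236.25 mm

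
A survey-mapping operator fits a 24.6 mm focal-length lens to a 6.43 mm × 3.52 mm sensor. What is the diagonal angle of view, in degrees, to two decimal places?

Sensor diagonal = √(6.43² + 3.52²) = √53.7353 ≈ 7.3304 mm.
Angle of view α = 2·arctan(d/2f) with d = 7.3304 mm and f = 24.6 mm.
d/2f = 0.14899; arctan(0.14899) ≈ 8.4743°, so α ≈ 16.9486°.

16.95°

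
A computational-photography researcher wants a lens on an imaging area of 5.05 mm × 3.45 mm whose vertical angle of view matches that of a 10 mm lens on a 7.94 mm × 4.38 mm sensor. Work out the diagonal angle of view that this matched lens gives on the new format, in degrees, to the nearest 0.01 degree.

42.44°

Equal vertical AOV ⇒ f₂ = f₁ · 3.45/4.38 = 10 × 0.78767 ≈ 7.8767 mm.
Sensor diagonal = √(5.05² + 3.45²) = √37.4050 ≈ 6.1160 mm.
Diagonal AOV on the new format = 2·arctan(6.1160 / (2 × 7.8767)) = 2·arctan(0.38823) ≈ 42.4355°.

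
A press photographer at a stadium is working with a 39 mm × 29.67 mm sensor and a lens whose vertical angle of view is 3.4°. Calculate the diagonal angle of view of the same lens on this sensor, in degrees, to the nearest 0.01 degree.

From the vertical AOV: f = 29.67 / (2·tan(1.7°)) = 29.67 / 0.05936 ≈ 499.8432 mm.
Sensor diagonal = √(39² + 29.67²) = √2401.3089 ≈ 49.0032 mm.
Diagonal AOV = 2·arctan(49.0032 / (2 × 499.8432)) = 2·arctan(0.04902) ≈ 5.6126°.

5.61°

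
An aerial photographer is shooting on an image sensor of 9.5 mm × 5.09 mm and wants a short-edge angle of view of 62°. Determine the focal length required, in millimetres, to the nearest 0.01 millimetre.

From α = 2·arctan(h/2f) we get f = h / (2·tan(α/2)).
With h = 5.09 mm and α/2 = 31°, tan(α/2) ≈ 0.60086, so f ≈ 5.09 / 1.20172 ≈ 4.2356 mm.

4.24 mm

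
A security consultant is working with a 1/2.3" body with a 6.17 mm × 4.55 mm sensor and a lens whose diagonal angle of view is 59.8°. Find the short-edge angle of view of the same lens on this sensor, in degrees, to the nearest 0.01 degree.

Sensor diagonal = √(6.17² + 4.55²) = √58.7714 ≈ 7.6663 mm.
From the diagonal AOV: f = 7.6663 / (2·tan(29.9°)) = 7.6663 / 1.15005 ≈ 6.6660 mm.
Short-edge AOV = 2·arctan(4.55 / (2 × 6.6660)) = 2·arctan(0.34128) ≈ 37.6879°.

37.69°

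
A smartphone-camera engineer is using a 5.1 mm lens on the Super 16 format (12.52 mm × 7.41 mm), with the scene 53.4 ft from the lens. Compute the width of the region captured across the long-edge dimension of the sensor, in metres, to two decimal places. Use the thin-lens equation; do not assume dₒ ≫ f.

dₒ: 53.4 ft × 304.8 mm/ft = 16276.32 mm.
Similar triangles through the lens centre give W/dₒ = w/dᵢ; with 1/f = 1/dₒ + 1/dᵢ this gives W = w·(dₒ − f)/f.
W = 12.52 mm × (16276.3 − 5.1) / 5.1 = 12.52 × 3190.4352 ≈ 39944.249 mm = 39.9442 m.

39.94 m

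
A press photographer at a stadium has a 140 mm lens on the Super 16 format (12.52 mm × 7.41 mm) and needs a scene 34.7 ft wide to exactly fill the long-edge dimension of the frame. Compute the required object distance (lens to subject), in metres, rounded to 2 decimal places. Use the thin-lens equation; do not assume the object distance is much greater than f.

118.41 m

W: 34.7 ft × 304.8 mm/ft = 10576.56 mm.
Magnification m = w/W = dᵢ/dₒ; combined with 1/f = 1/dₒ + 1/dᵢ this gives dₒ = f·(1 + W/w).
dₒ = 140 mm × (1 + 10576.6/12.52) = 140 × 845.7731 ≈ 118408.239 mm = 118.408 m.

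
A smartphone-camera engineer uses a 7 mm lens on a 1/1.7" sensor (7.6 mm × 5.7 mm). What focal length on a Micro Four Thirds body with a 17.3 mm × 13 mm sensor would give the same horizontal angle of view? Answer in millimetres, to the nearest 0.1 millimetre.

Equal angle of view means equal width/f ratio, so f₂ = f₁ · (width₂/width₁) = 7 × 17.3/7.6.
f₂ = 7 × 2.27632 ≈ 15.934 mm.

15.9 mm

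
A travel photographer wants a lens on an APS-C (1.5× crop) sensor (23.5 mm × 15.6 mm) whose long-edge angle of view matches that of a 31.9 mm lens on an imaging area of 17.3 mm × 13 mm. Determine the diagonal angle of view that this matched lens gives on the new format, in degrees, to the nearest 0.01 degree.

36.06°

Equal long-edge AOV ⇒ f₂ = f₁ · 23.5/17.3 = 31.9 × 1.35838 ≈ 43.3324 mm.
Sensor diagonal = √(23.5² + 15.6²) = √795.6100 ≈ 28.2066 mm.
Diagonal AOV on the new format = 2·arctan(28.2066 / (2 × 43.3324)) = 2·arctan(0.32547) ≈ 36.0568°.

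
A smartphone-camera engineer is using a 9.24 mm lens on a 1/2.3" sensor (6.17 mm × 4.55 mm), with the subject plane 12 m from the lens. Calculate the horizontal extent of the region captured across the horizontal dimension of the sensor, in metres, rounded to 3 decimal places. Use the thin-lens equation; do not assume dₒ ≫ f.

dₒ: 12 m = 12000 mm.
Similar triangles through the lens centre give W/dₒ = w/dᵢ; with 1/f = 1/dₒ + 1/dᵢ this gives W = w·(dₒ − f)/f.
W = 6.17 mm × (12000 − 9.24) / 9.24 = 6.17 × 1297.7013 ≈ 8006.817 mm = 8.00682 m.

8.007 m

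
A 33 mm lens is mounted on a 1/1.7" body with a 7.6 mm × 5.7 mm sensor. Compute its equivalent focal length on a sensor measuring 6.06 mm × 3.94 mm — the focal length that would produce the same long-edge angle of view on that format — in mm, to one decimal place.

Equal angle of view means equal width/f ratio, so f₂ = f₁ · (width₂/width₁) = 33 × 6.06/7.6.
f₂ = 33 × 0.79737 ≈ 26.313 mm.

26.3 mm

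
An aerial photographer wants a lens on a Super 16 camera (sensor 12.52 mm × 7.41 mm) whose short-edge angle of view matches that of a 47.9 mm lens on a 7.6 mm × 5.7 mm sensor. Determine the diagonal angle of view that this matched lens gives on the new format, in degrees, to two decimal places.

Equal short-edge AOV ⇒ f₂ = f₁ · 7.41/5.7 = 47.9 × 1.30000 ≈ 62.2700 mm.
Sensor diagonal = √(12.52² + 7.41²) = √211.6585 ≈ 14.5485 mm.
Diagonal AOV on the new format = 2·arctan(14.5485 / (2 × 62.2700)) = 2·arctan(0.11682) ≈ 13.3259°.

13.33°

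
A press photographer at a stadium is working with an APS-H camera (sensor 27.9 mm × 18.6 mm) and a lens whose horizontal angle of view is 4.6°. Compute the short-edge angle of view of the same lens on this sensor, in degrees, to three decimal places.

From the horizontal AOV: f = 27.9 / (2·tan(2.3°)) = 27.9 / 0.08033 ≈ 347.3247 mm.
Short-edge AOV = 2·arctan(18.6 / (2 × 347.3247)) = 2·arctan(0.02678) ≈ 3.0676°.

3.068°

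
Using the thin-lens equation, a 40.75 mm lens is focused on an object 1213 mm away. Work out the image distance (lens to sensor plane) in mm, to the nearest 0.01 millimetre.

42.17 mm

1/dᵢ = 1/f − 1/dₒ = 1/40.75 − 1/1213 = 0.0237155 mm⁻¹.
dᵢ = 1/0.0237155 ≈ 42.1666 mm.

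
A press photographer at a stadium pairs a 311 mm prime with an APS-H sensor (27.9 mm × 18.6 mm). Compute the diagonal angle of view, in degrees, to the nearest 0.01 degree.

Sensor diagonal = √(27.9² + 18.6²) = √1124.3700 ≈ 33.5316 mm.
Angle of view α = 2·arctan(d/2f) with d = 33.5316 mm and f = 311 mm.
d/2f = 0.05391; arctan(0.05391) ≈ 3.0858°, so α ≈ 6.1716°.

6.17°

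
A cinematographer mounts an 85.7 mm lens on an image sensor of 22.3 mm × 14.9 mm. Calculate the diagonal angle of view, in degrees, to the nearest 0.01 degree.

17.79°

Sensor diagonal = √(22.3² + 14.9²) = √719.3000 ≈ 26.8198 mm.
Angle of view α = 2·arctan(d/2f) with d = 26.8198 mm and f = 85.7 mm.
d/2f = 0.15647; arctan(0.15647) ≈ 8.8932°, so α ≈ 17.7865°.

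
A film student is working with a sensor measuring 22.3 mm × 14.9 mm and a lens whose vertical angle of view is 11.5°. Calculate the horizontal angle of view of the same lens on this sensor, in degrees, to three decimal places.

17.140°

From the vertical AOV: f = 14.9 / (2·tan(5.75°)) = 14.9 / 0.20139 ≈ 73.9860 mm.
Horizontal AOV = 2·arctan(22.3 / (2 × 73.9860)) = 2·arctan(0.15070) ≈ 17.1404°.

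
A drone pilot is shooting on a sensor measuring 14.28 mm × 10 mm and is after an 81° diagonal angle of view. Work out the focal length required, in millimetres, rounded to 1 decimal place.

10.2 mm

Sensor diagonal = √(14.28² + 10²) = √303.9184 ≈ 17.4333 mm.
From α = 2·arctan(d/2f) we get f = d / (2·tan(α/2)).
With d = 17.4333 mm and α/2 = 40.5°, tan(α/2) ≈ 0.85408, so f ≈ 17.4333 / 1.70816 ≈ 10.2059 mm.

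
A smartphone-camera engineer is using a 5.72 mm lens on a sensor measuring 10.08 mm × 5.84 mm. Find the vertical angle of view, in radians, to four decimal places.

Angle of view α = 2·arctan(h/2f) with h = 5.84 mm and f = 5.72 mm.
h/2f = 0.51049; arctan(0.51049) ≈ 0.4720 rad, so α ≈ 0.9440 rad.

0.9440 rad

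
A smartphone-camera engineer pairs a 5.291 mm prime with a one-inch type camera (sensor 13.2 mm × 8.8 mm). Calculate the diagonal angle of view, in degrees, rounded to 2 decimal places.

112.59°

Sensor diagonal = √(13.2² + 8.8²) = √251.6800 ≈ 15.8644 mm.
Angle of view α = 2·arctan(d/2f) with d = 15.8644 mm and f = 5.291 mm.
d/2f = 1.49919; arctan(1.49919) ≈ 56.2956°, so α ≈ 112.5913°.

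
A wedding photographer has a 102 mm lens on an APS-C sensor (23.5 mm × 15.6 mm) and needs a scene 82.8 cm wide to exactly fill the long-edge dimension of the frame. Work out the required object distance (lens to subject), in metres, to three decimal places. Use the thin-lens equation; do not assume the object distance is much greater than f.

W: 82.8 cm = 828 mm.
Magnification m = w/W = dᵢ/dₒ; combined with 1/f = 1/dₒ + 1/dᵢ this gives dₒ = f·(1 + W/w).
dₒ = 102 mm × (1 + 828/23.5) = 102 × 36.2340 ≈ 3695.872 mm = 3.69587 m.

3.696 m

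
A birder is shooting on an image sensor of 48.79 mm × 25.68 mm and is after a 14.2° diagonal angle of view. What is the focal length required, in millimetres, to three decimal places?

Sensor diagonal = √(48.79² + 25.68²) = √3039.9265 ≈ 55.1355 mm.
From α = 2·arctan(d/2f) we get f = d / (2·tan(α/2)).
With d = 55.1355 mm and α/2 = 7.1°, tan(α/2) ≈ 0.12456, so f ≈ 55.1355 / 0.24911 ≈ 221.3272 mm.

221.327 mm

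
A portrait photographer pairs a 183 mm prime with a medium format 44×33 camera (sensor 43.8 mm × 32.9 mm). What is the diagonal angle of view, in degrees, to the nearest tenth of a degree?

Sensor diagonal = √(43.8² + 32.9²) = √3000.8500 ≈ 54.7800 mm.
Angle of view α = 2·arctan(d/2f) with d = 54.7800 mm and f = 183 mm.
d/2f = 0.14967; arctan(0.14967) ≈ 8.5124°, so α ≈ 17.0248°.

17.0°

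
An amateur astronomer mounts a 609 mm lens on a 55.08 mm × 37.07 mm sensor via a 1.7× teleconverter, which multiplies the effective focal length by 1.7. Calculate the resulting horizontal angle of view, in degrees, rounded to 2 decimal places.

Effective focal length f = 609 × 1.7 = 1035.3 mm.
α = 2·arctan(55.08 / (2 × 1035.3)) = 2·arctan(0.02660) ≈ 3.0475°.

3.05°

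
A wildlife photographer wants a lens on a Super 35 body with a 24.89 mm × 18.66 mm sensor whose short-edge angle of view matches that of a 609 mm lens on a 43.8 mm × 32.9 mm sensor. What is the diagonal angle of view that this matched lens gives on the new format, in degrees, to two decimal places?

Equal short-edge AOV ⇒ f₂ = f₁ · 18.66/32.9 = 609 × 0.56717 ≈ 345.4085 mm.
Sensor diagonal = √(24.89² + 18.66²) = √967.7077 ≈ 31.1080 mm.
Diagonal AOV on the new format = 2·arctan(31.1080 / (2 × 345.4085)) = 2·arctan(0.04503) ≈ 5.1567°.

5.16°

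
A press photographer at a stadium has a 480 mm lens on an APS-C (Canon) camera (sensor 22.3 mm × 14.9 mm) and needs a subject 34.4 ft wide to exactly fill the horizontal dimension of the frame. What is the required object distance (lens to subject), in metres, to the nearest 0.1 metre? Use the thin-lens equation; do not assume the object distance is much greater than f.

226.2 m

W: 34.4 ft × 304.8 mm/ft = 10485.12 mm.
Magnification m = w/W = dᵢ/dₒ; combined with 1/f = 1/dₒ + 1/dᵢ this gives dₒ = f·(1 + W/w).
dₒ = 480 mm × (1 + 10485.1/22.3) = 480 × 471.1847 ≈ 226168.674 mm = 226.169 m.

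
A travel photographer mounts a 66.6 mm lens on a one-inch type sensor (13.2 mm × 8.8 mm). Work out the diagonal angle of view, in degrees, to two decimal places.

13.58°

Sensor diagonal = √(13.2² + 8.8²) = √251.6800 ≈ 15.8644 mm.
Angle of view α = 2·arctan(d/2f) with d = 15.8644 mm and f = 66.6 mm.
d/2f = 0.11910; arctan(0.11910) ≈ 6.7921°, so α ≈ 13.5841°.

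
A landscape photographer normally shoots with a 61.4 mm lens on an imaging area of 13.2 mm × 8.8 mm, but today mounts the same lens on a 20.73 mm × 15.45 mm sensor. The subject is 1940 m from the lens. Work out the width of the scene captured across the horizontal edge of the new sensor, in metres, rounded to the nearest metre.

655 m

The focal length stays 61.4 mm; the relevant sensor dimension is now w = 20.73 mm. Object distance dₒ = 1940 m = 1.94e+06 mm.
Thin-lens field width W = w·(dₒ − f)/f = 20.73 × (1.94e+06 − 61.4)/61.4 ≈ 654966.241 mm = 654.966 m.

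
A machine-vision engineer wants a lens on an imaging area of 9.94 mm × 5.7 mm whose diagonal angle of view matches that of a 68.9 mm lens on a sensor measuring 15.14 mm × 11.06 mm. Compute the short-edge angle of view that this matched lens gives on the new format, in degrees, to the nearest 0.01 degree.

Sensor diagonal = √(15.14² + 11.06²) = √351.5432 ≈ 18.7495 mm.
Sensor diagonal = √(9.94² + 5.7²) = √131.2936 ≈ 11.4583 mm.
Equal diagonal AOV ⇒ f₂ = f₁ · 11.4583/18.7495 = 68.9 × 0.61113 ≈ 42.1067 mm.
Short-edge AOV on the new format = 2·arctan(5.7 / (2 × 42.1067)) = 2·arctan(0.06769) ≈ 7.7443°.

7.74°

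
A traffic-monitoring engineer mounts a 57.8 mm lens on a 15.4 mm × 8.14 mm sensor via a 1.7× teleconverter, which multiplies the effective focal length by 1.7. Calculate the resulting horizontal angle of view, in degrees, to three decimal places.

Effective focal length f = 57.8 × 1.7 = 98.26 mm.
α = 2·arctan(15.4 / (2 × 98.26)) = 2·arctan(0.07836) ≈ 8.9615°.

8.961°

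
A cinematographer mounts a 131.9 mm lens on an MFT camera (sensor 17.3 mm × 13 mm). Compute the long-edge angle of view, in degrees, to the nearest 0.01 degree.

7.50°

Angle of view α = 2·arctan(w/2f) with w = 17.3 mm and f = 131.9 mm.
w/2f = 0.06558; arctan(0.06558) ≈ 3.7521°, so α ≈ 7.5042°.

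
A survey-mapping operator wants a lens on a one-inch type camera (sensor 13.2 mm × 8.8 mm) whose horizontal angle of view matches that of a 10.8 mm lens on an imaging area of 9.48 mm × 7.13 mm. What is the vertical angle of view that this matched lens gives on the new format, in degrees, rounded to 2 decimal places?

Equal horizontal AOV ⇒ f₂ = f₁ · 13.2/9.48 = 10.8 × 1.39241 ≈ 15.0380 mm.
Vertical AOV on the new format = 2·arctan(8.8 / (2 × 15.0380)) = 2·arctan(0.29259) ≈ 32.6182°.

32.62°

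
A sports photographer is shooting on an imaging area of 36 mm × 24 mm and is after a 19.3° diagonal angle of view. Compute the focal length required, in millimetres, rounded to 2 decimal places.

Sensor diagonal = √(36² + 24²) = √1872.0000 ≈ 43.2666 mm.
From α = 2·arctan(d/2f) we get f = d / (2·tan(α/2)).
With d = 43.2666 mm and α/2 = 9.65°, tan(α/2) ≈ 0.17004, so f ≈ 43.2666 / 0.34007 ≈ 127.2285 mm.

127.23 mm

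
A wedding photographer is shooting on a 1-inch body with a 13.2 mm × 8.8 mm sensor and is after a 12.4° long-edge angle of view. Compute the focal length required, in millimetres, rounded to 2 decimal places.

60.75 mm

From α = 2·arctan(w/2f) we get f = w / (2·tan(α/2)).
With w = 13.2 mm and α/2 = 6.2°, tan(α/2) ≈ 0.10863, so f ≈ 13.2 / 0.21727 ≈ 60.7540 mm.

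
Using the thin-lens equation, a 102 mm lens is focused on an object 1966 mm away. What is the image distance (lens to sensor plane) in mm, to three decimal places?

1/dᵢ = 1/f − 1/dₒ = 1/102 − 1/1966 = 0.0092953 mm⁻¹.
dᵢ = 1/0.0092953 ≈ 107.5815 mm.

107.582 mm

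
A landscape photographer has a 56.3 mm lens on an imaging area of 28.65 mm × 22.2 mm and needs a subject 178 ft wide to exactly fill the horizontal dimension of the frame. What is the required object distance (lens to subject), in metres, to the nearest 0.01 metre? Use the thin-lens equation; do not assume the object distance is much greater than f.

106.67 m

W: 178 ft × 304.8 mm/ft = 54254.40 mm.
Magnification m = w/W = dᵢ/dₒ; combined with 1/f = 1/dₒ + 1/dᵢ this gives dₒ = f·(1 + W/w).
dₒ = 56.3 mm × (1 + 54254.4/28.65) = 56.3 × 1894.6963 ≈ 106671.400 mm = 106.671 m.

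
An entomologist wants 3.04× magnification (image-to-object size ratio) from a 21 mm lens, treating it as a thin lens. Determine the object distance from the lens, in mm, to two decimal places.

With m = dᵢ/dₒ and 1/f = 1/dₒ + 1/dᵢ, substituting dᵢ = m·dₒ gives 1/f = (1 + 1/m)/dₒ, hence dₒ = f·(1 + 1/m).
dₒ = 21 × (1 + 1/3.04) = 21 × 1.32895 ≈ 27.908 mm.

27.91 mm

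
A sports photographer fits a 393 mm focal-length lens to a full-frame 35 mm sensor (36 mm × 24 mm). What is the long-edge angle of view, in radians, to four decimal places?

0.0915 rad

Angle of view α = 2·arctan(w/2f) with w = 36 mm and f = 393 mm.
w/2f = 0.04580; arctan(0.04580) ≈ 0.0458 rad, so α ≈ 0.0915 rad.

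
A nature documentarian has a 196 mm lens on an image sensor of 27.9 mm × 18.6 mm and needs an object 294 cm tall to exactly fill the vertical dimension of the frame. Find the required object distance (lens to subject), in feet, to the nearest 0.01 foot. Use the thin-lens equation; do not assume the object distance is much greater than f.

102.29 ft

W: 294 cm = 2940 mm.
Magnification m = h/W = dᵢ/dₒ; combined with 1/f = 1/dₒ + 1/dᵢ this gives dₒ = f·(1 + W/h).
dₒ = 196 mm × (1 + 2940/18.6) = 196 × 159.0645 ≈ 31176.645 mm = 31176.645/304.8 ft = 102.286 ft.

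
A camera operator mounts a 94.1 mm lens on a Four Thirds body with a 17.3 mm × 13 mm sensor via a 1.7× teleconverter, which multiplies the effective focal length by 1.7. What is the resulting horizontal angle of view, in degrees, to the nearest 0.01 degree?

6.19°

Effective focal length f = 94.1 × 1.7 = 159.97 mm.
α = 2·arctan(17.3 / (2 × 159.97)) = 2·arctan(0.05407) ≈ 6.1902°.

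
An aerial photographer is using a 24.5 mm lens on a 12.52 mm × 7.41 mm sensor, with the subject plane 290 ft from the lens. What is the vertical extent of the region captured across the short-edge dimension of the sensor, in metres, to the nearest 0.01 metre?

26.73 m

dₒ: 290 ft × 304.8 mm/ft = 88392.00 mm.
Similar triangles through the lens centre give W/dₒ = h/dᵢ; with 1/f = 1/dₒ + 1/dᵢ this gives W = h·(dₒ − f)/f.
W = 7.41 mm × (88392 − 24.5) / 24.5 = 7.41 × 3606.8366 ≈ 26726.659 mm = 26.7267 m.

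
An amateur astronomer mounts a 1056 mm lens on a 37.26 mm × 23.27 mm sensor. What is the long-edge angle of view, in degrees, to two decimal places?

2.02°

Angle of view α = 2·arctan(w/2f) with w = 37.26 mm and f = 1056 mm.
w/2f = 0.01764; arctan(0.01764) ≈ 1.0107°, so α ≈ 2.0214°.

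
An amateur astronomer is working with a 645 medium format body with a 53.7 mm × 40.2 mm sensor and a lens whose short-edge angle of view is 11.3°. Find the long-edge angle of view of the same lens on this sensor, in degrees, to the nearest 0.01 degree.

15.06°

From the short-edge AOV: f = 40.2 / (2·tan(5.65°)) = 40.2 / 0.19786 ≈ 203.1699 mm.
Long-edge AOV = 2·arctan(53.7 / (2 × 203.1699)) = 2·arctan(0.13216) ≈ 15.0566°.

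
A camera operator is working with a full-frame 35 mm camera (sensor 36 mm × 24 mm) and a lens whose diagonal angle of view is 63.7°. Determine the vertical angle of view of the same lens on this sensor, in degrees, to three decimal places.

Sensor diagonal = √(36² + 24²) = √1872.0000 ≈ 43.2666 mm.
From the diagonal AOV: f = 43.2666 / (2·tan(31.85°)) = 43.2666 / 1.24247 ≈ 34.8231 mm.
Vertical AOV = 2·arctan(24 / (2 × 34.8231)) = 2·arctan(0.34460) ≈ 38.0278°.

38.028°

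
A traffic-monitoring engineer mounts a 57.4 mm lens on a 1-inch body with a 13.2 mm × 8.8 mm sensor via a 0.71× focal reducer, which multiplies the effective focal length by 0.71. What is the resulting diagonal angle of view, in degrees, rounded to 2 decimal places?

Effective focal length f = 57.4 × 0.71 = 40.754 mm.
Sensor diagonal = √(13.2² + 8.8²) = √251.6800 ≈ 15.8644 mm.
α = 2·arctan(15.864 / (2 × 40.754)) = 2·arctan(0.19464) ≈ 22.0283°.

22.03°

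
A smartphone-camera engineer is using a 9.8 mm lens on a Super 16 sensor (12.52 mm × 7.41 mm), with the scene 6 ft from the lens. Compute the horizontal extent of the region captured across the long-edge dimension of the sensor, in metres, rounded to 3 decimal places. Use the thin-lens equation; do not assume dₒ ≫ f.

2.324 m

dₒ: 6 ft × 304.8 mm/ft = 1828.80 mm.
Similar triangles through the lens centre give W/dₒ = w/dᵢ; with 1/f = 1/dₒ + 1/dᵢ this gives W = w·(dₒ − f)/f.
W = 12.52 mm × (1828.8 − 9.8) / 9.8 = 12.52 × 185.6122 ≈ 2323.865 mm = 2.32387 m.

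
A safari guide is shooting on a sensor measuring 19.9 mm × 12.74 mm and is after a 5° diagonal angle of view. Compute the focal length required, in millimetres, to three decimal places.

270.594 mm

Sensor diagonal = √(19.9² + 12.74²) = √558.3176 ≈ 23.6287 mm.
From α = 2·arctan(d/2f) we get f = d / (2·tan(α/2)).
With d = 23.6287 mm and α/2 = 2.5°, tan(α/2) ≈ 0.04366, so f ≈ 23.6287 / 0.08732 ≈ 270.5936 mm.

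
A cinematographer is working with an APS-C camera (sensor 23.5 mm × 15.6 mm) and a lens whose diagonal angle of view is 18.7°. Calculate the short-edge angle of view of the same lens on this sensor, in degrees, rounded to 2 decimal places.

Sensor diagonal = √(23.5² + 15.6²) = √795.6100 ≈ 28.2066 mm.
From the diagonal AOV: f = 28.2066 / (2·tan(9.35°)) = 28.2066 / 0.32930 ≈ 85.6548 mm.
Short-edge AOV = 2·arctan(15.6 / (2 × 85.6548)) = 2·arctan(0.09106) ≈ 10.4064°.

10.41°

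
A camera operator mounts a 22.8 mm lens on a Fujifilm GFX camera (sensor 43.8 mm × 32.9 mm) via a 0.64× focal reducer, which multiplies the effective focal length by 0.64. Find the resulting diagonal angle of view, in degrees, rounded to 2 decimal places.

123.91°

Effective focal length f = 22.8 × 0.64 = 14.592 mm.
Sensor diagonal = √(43.8² + 32.9²) = √3000.8500 ≈ 54.7800 mm.
α = 2·arctan(54.780 / (2 × 14.592)) = 2·arctan(1.87706) ≈ 123.9072°.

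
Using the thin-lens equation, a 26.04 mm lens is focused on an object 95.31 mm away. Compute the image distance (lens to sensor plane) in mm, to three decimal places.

35.829 mm

1/dᵢ = 1/f − 1/dₒ = 1/26.04 − 1/95.31 = 0.0279104 mm⁻¹.
dᵢ = 1/0.0279104 ≈ 35.8290 mm.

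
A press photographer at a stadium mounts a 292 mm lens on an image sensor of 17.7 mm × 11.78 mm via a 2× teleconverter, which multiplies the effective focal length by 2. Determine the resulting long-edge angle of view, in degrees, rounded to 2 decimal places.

1.74°

Effective focal length f = 292 × 2 = 584 mm.
α = 2·arctan(17.7 / (2 × 584)) = 2·arctan(0.01515) ≈ 1.7364°.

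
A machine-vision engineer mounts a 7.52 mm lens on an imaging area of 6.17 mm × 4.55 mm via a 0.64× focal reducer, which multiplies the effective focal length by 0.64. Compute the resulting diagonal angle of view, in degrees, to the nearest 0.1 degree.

77.1°

Effective focal length f = 7.52 × 0.64 = 4.8128 mm.
Sensor diagonal = √(6.17² + 4.55²) = √58.7714 ≈ 7.6663 mm.
α = 2·arctan(7.666 / (2 × 4.8128)) = 2·arctan(0.79644) ≈ 77.0707°.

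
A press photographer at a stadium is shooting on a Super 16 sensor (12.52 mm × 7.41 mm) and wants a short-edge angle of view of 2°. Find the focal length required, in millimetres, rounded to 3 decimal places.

212.259 mm

From α = 2·arctan(h/2f) we get f = h / (2·tan(α/2)).
With h = 7.41 mm and α/2 = 1°, tan(α/2) ≈ 0.01746, so f ≈ 7.41 / 0.03491 ≈ 212.2593 mm.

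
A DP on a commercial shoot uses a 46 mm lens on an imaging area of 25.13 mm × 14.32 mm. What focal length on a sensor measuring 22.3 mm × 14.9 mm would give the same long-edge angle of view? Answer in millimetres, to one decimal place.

Equal angle of view means equal width/f ratio, so f₂ = f₁ · (width₂/width₁) = 46 × 22.3/25.13.
f₂ = 46 × 0.88739 ≈ 40.820 mm.

40.8 mm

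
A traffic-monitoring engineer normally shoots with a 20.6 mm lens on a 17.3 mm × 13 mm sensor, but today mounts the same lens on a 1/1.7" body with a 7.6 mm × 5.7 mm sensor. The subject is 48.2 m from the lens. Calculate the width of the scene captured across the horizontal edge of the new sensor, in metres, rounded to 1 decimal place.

The focal length stays 20.6 mm; the relevant sensor dimension is now w = 7.6 mm. Object distance dₒ = 48.2 m = 48200 mm.
Thin-lens field width W = w·(dₒ − f)/f = 7.6 × (48200 − 20.6)/20.6 ≈ 17774.924 mm = 17.7749 m.

17.8 m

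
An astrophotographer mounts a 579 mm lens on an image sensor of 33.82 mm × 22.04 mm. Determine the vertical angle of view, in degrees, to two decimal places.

2.18°

Angle of view α = 2·arctan(h/2f) with h = 22.04 mm and f = 579 mm.
h/2f = 0.01903; arctan(0.01903) ≈ 1.0904°, so α ≈ 2.1807°.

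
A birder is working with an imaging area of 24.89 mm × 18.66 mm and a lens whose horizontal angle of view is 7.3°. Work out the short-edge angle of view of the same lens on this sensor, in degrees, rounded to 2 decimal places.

5.48°

From the horizontal AOV: f = 24.89 / (2·tan(3.65°)) = 24.89 / 0.12758 ≈ 195.0907 mm.
Short-edge AOV = 2·arctan(18.66 / (2 × 195.0907)) = 2·arctan(0.04782) ≈ 5.4760°.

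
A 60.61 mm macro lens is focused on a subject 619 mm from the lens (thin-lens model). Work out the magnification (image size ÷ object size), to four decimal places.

Thin lens: 1/f = 1/dₒ + 1/dᵢ → 1/dᵢ = 1/60.61 − 1/619 = 0.0148834 mm⁻¹, so dᵢ ≈ 67.1889 mm.
Magnification m = dᵢ/dₒ = 67.1889/619 ≈ 0.10854.

0.1085×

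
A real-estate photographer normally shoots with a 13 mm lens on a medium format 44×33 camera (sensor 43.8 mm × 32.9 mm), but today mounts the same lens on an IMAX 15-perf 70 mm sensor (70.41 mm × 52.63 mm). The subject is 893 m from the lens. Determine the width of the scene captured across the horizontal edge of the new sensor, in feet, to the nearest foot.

15868 ft

The focal length stays 13 mm; the relevant sensor dimension is now w = 70.41 mm. Object distance dₒ = 893 m = 893000 mm.
Thin-lens field width W = w·(dₒ − f)/f = 70.41 × (893000 − 13)/13 ≈ 4836554.975 mm = 4836554.975/304.8 ft = 15868 ft.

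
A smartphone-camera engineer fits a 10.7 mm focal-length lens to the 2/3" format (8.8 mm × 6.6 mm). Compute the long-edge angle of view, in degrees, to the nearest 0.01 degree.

Angle of view α = 2·arctan(w/2f) with w = 8.8 mm and f = 10.7 mm.
w/2f = 0.41121; arctan(0.41121) ≈ 22.3532°, so α ≈ 44.7064°.

44.71°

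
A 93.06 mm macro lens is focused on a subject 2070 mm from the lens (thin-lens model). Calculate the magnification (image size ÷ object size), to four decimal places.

Thin lens: 1/f = 1/dₒ + 1/dᵢ → 1/dᵢ = 1/93.06 − 1/2070 = 0.0102627 mm⁻¹, so dᵢ ≈ 97.4406 mm.
Magnification m = dᵢ/dₒ = 97.4406/2070 ≈ 0.04707.

0.0471×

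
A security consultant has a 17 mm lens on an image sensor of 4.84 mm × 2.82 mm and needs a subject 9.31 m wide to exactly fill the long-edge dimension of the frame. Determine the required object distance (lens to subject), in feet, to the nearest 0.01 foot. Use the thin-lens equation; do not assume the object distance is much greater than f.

107.34 ft

W: 9.31 m = 9310 mm.
Magnification m = w/W = dᵢ/dₒ; combined with 1/f = 1/dₒ + 1/dᵢ this gives dₒ = f·(1 + W/w).
dₒ = 17 mm × (1 + 9310/4.84) = 17 × 1924.5537 ≈ 32717.413 mm = 32717.413/304.8 ft = 107.341 ft.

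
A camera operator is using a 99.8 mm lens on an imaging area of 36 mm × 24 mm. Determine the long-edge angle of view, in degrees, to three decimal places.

Angle of view α = 2·arctan(w/2f) with w = 36 mm and f = 99.8 mm.
w/2f = 0.18036; arctan(0.18036) ≈ 10.2240°, so α ≈ 20.4480°.

20.448°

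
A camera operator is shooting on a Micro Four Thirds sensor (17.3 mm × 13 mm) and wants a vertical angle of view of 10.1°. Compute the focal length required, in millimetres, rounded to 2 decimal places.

From α = 2·arctan(h/2f) we get f = h / (2·tan(α/2)).
With h = 13 mm and α/2 = 5.05°, tan(α/2) ≈ 0.08837, so f ≈ 13 / 0.17674 ≈ 73.5560 mm.

73.56 mm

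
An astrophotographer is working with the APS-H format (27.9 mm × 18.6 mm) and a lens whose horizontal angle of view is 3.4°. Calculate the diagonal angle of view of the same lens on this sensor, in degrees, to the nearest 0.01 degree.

4.09°

From the horizontal AOV: f = 27.9 / (2·tan(1.7°)) = 27.9 / 0.05936 ≈ 470.0244 mm.
Sensor diagonal = √(27.9² + 18.6²) = √1124.3700 ≈ 33.5316 mm.
Diagonal AOV = 2·arctan(33.5316 / (2 × 470.0244)) = 2·arctan(0.03567) ≈ 4.0858°.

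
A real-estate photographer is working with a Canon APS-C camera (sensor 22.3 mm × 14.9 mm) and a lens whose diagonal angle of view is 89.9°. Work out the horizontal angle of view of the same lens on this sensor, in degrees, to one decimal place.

79.4°

Sensor diagonal = √(22.3² + 14.9²) = √719.3000 ≈ 26.8198 mm.
From the diagonal AOV: f = 26.8198 / (2·tan(44.95°)) = 26.8198 / 1.99651 ≈ 13.4333 mm.
Horizontal AOV = 2·arctan(22.3 / (2 × 13.4333)) = 2·arctan(0.83003) ≈ 79.3871°.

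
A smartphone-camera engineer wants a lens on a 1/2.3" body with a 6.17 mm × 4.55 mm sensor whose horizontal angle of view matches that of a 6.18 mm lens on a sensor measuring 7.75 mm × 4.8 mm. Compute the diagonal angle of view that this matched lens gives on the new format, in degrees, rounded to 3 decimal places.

Equal horizontal AOV ⇒ f₂ = f₁ · 6.17/7.75 = 6.18 × 0.79613 ≈ 4.9201 mm.
Sensor diagonal = √(6.17² + 4.55²) = √58.7714 ≈ 7.6663 mm.
Diagonal AOV on the new format = 2·arctan(7.6663 / (2 × 4.9201)) = 2·arctan(0.77908) ≈ 75.8428°.

75.843°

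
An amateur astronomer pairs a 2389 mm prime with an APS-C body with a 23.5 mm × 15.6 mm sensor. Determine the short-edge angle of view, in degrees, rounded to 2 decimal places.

Angle of view α = 2·arctan(h/2f) with h = 15.6 mm and f = 2389 mm.
h/2f = 0.00326; arctan(0.00326) ≈ 0.1871°, so α ≈ 0.3741°.

0.37°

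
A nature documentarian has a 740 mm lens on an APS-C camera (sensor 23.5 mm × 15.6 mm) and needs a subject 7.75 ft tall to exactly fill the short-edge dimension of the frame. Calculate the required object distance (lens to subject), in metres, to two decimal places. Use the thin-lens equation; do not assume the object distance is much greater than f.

W: 7.75 ft × 304.8 mm/ft = 2362.20 mm.
Magnification m = h/W = dᵢ/dₒ; combined with 1/f = 1/dₒ + 1/dᵢ this gives dₒ = f·(1 + W/h).
dₒ = 740 mm × (1 + 2362.2/15.6) = 740 × 152.4231 ≈ 112793.073 mm = 112.793 m.

112.79 m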